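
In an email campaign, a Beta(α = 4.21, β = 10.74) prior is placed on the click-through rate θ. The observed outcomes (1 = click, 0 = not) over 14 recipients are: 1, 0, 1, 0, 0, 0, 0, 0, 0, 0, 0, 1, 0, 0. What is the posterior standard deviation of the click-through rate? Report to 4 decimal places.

0.0790

The Beta prior is conjugate to a Binomial/Bernoulli likelihood; the update adds successes to α and failures to β.
Posterior: Beta(α+k, β+n−k) = Beta(4.21+3, 10.74+11) = Beta(7.21, 21.74).
Var = αβ/((α+β)²(α+β+1)) = 7.21·21.74/(28.95²·29.95) = 0.00624455; SD = √0.00624455 = 0.0790.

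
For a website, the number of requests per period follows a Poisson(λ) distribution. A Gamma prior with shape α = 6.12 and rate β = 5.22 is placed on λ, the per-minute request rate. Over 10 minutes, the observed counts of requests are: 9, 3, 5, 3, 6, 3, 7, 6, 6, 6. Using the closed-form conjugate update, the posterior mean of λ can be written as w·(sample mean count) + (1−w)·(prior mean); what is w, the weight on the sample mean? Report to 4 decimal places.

0.6570

With a Gamma(shape α, rate β) prior, the Poisson likelihood is conjugate: the posterior is Gamma(α + ΣXᵢ, β + n).
Posterior mean = (α₀+S)/(β₀+n) = [n/(β₀+n)]·(S/n) + [β₀/(β₀+n)]·(α₀/β₀), so only n and β₀ enter the weight.
Weight on data w = n/(β₀+n) = 10/(5.22+10) = 10/15.22 = 0.6570.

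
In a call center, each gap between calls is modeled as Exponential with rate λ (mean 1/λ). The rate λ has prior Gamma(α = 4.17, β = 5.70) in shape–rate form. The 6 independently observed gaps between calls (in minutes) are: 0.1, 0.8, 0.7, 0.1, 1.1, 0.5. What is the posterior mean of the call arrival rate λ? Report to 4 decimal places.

With a Gamma(shape α, rate β) prior on the exponential rate λ, the posterior after n observations with total T = Σxᵢ is Gamma(α+n, β+T).
Sum of observations T = 3.3 minutes; n = 6.
Posterior: Gamma(4.17+6, 5.70+3.3) = Gamma(10.17, 9.00).
Posterior mean of λ = α/β = 10.17/9.00 = 1.1300.

1.1300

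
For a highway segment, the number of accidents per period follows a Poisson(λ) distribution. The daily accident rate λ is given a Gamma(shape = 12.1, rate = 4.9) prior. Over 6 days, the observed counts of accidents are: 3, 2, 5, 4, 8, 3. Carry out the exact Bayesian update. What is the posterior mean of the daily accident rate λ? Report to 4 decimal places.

With a Gamma(shape α, rate β) prior, the Poisson likelihood is conjugate: the posterior is Gamma(α + ΣXᵢ, β + n).
Sum of counts S = 25 over n = 6 days.
Posterior: Gamma(α+S, β+n) = Gamma(12.1+25, 4.9+6) = Gamma(37.1, 10.9).
Posterior mean = α/β = 37.1/10.9 = 3.4037.

3.4037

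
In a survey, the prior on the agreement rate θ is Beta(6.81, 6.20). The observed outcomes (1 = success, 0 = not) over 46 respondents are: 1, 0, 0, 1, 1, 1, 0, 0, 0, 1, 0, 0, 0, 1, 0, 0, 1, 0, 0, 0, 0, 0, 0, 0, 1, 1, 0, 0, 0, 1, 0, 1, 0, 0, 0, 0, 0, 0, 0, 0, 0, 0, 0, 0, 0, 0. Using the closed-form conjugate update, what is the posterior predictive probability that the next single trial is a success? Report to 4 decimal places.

0.3018

The Beta prior is conjugate to a Binomial/Bernoulli likelihood; the update adds successes to α and failures to β.
Posterior: Beta(α+k, β+n−k) = Beta(6.81+11, 6.20+35) = Beta(17.81, 41.20).
For a single future Bernoulli trial, P(success | data) = α/(α+β) = 0.3018.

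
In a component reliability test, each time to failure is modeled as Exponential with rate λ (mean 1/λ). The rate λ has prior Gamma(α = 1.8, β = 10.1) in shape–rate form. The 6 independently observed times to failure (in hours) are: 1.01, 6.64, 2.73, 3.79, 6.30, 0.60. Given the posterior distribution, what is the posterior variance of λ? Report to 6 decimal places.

With a Gamma(shape α, rate β) prior on the exponential rate λ, the posterior after n observations with total T = Σxᵢ is Gamma(α+n, β+T).
Sum of observations T = 21.07 hours; n = 6.
Posterior: Gamma(1.8+6, 10.1+21.07) = Gamma(7.8, 31.17).
Var = α/β² = 0.008028.

0.008028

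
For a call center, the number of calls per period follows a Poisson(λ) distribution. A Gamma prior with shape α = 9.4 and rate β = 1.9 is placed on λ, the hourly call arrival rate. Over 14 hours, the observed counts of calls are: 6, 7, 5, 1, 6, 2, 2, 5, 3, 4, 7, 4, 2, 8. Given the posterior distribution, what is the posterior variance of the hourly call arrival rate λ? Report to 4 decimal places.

0.2824

With a Gamma(shape α, rate β) prior, the Poisson likelihood is conjugate: the posterior is Gamma(α + ΣXᵢ, β + n).
Sum of counts S = 62 over n = 14 hours.
Posterior: Gamma(α+S, β+n) = Gamma(9.4+62, 1.9+14) = Gamma(71.4, 15.9).
Var = α/β² = 71.4/15.9² = 0.2824.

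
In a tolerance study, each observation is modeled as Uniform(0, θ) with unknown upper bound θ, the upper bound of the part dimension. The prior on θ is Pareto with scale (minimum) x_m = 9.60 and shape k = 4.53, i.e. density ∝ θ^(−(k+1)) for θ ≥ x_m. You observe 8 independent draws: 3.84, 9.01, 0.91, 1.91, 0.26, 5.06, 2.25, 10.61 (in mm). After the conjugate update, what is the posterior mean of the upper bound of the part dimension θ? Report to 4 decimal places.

11.5302

A Pareto(scale x_m, shape k) prior on the upper bound θ of Uniform(0, θ) is conjugate: posterior is Pareto(max(x_m, max xᵢ), k + n).
Sample maximum = 10.61; prior scale x_m = 9.60 → posterior scale = max = 10.61.
Posterior shape = 4.53 + 8 = 12.53.
E[θ|data] = k·x_m/(k−1) = 12.53·10.61/11.53 = 11.5302.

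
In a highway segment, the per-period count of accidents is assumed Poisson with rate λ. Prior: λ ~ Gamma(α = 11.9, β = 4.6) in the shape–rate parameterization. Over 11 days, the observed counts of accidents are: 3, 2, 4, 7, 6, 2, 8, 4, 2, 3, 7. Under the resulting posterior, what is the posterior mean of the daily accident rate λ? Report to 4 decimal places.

3.8397

With a Gamma(shape α, rate β) prior, the Poisson likelihood is conjugate: the posterior is Gamma(α + ΣXᵢ, β + n).
Sum of counts S = 48 over n = 11 days.
Posterior: Gamma(α+S, β+n) = Gamma(11.9+48, 4.6+11) = Gamma(59.9, 15.6).
Posterior mean = α/β = 59.9/15.6 = 3.8397.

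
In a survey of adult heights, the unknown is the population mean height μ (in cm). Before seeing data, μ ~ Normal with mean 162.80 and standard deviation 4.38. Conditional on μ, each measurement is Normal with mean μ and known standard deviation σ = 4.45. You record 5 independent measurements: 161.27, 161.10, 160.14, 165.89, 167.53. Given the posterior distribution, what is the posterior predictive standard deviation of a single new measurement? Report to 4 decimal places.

For Normal data with known variance σ², a Normal(μ₀, σ₀²) prior on μ is conjugate. Posterior precision = 1/σ₀² + n/σ²; posterior mean is the precision-weighted average of μ₀ and x̄.
σ₀² = 4.38² = 19.1844, σ² = 4.45² = 19.8025; σ² + n·σ₀² = 19.8025 + 5·19.1844 = 115.7245.
Posterior precision = 1/σ₀² + n/σ² = 1/19.1844 + 5/19.8025 = (σ² + n·σ₀²)/(σ₀²σ²) = 115.7245/(19.1844·19.8025); posterior variance σₙ² = σ₀²σ²/(σ² + n·σ₀²) = 19.1844·19.8025/115.7245 = 3.282789.
Predictive variance for one new observation = σₙ² + σ² = 19.1844·19.8025/115.7245 + 19.8025 = σ²·(σ₀² + 115.7245)/115.7245 = 19.8025·134.9089/115.7245 = 23.085289; SD = √(19.8025·134.9089/115.7245) = 4.8047.

4.8047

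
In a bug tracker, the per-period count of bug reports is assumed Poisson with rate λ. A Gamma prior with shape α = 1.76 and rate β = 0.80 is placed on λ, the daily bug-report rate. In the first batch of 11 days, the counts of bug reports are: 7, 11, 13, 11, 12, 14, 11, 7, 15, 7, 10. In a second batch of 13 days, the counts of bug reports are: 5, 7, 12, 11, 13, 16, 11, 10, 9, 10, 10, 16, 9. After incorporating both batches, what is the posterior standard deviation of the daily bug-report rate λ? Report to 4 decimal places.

With a Gamma(shape α, rate β) prior, the Poisson likelihood is conjugate: the posterior is Gamma(α + ΣXᵢ, β + n).
Batch 1: sum of counts S = 118 over n = 11 days.
After batch 1: Gamma(α+S, β+n) = Gamma(1.76+118, 0.80+11) = Gamma(119.76, 11.80).
Batch 2: sum of counts S = 139 over n = 13 days.
After batch 2: Gamma(α+S, β+n) = Gamma(119.76+139, 11.80+13) = Gamma(258.76, 24.80).
SD = √α/β = √258.76/24.80 = 0.6486.

0.6486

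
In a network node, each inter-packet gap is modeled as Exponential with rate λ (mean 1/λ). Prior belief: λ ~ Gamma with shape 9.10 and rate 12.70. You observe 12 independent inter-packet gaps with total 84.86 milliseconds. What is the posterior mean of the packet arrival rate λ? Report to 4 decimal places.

0.2163

With a Gamma(shape α, rate β) prior on the exponential rate λ, the posterior after n observations with total T = Σxᵢ is Gamma(α+n, β+T).
Posterior: Gamma(9.10+12, 12.70+84.86) = Gamma(21.10, 97.56).
Posterior mean of λ = α/β = 21.10/97.56 = 0.2163.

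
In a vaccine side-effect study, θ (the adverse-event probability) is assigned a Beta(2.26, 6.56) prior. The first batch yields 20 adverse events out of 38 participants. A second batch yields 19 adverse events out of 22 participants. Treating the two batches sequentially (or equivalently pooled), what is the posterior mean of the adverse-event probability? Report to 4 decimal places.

The Beta prior is conjugate to a Binomial/Bernoulli likelihood; the update adds successes to α and failures to β.
After batch 1: Beta(2.26+20, 6.56+18) = Beta(22.26, 24.56).
After batch 2: Beta(22.26+19, 24.56+3) = Beta(41.26, 27.56).
Posterior mean = α/(α+β) = 41.26/68.82 = 0.5995.

0.5995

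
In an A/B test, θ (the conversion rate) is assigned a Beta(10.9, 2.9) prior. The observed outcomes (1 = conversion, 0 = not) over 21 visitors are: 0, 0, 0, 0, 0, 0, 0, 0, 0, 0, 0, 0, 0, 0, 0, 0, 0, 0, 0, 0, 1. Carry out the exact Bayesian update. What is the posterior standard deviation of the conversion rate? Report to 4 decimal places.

0.0793

The Beta prior is conjugate to a Binomial/Bernoulli likelihood; the update adds successes to α and failures to β.
Posterior: Beta(α+k, β+n−k) = Beta(10.9+1, 2.9+20) = Beta(11.9, 22.9).
Var = αβ/((α+β)²(α+β+1)) = 11.9·22.9/(34.8²·35.8) = 0.00628552; SD = √0.00628552 = 0.0793.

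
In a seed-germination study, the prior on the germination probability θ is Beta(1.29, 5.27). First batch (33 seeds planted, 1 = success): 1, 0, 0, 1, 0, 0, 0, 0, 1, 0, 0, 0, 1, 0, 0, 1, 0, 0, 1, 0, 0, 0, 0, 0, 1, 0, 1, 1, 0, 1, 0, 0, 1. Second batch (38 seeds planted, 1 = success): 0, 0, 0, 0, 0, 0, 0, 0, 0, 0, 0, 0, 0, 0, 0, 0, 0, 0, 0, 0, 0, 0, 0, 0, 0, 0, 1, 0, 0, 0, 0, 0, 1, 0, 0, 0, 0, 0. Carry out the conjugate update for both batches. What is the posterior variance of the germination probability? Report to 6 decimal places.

The Beta prior is conjugate to a Binomial/Bernoulli likelihood; the update adds successes to α and failures to β.
After batch 1: Beta(1.29+11, 5.27+22) = Beta(12.29, 27.27).
After batch 2: Beta(12.29+2, 27.27+36) = Beta(14.29, 63.27).
Var = αβ/((α+β)²(α+β+1)) = 14.29·63.27/(77.56²·78.56) = 0.001913.

0.001913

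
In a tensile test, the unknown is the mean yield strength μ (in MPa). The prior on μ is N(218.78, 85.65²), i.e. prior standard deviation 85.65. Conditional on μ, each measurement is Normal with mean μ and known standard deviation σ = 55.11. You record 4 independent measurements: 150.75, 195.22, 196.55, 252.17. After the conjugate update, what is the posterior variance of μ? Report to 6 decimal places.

For Normal data with known variance σ², a Normal(μ₀, σ₀²) prior on μ is conjugate. Posterior precision = 1/σ₀² + n/σ²; posterior mean is the precision-weighted average of μ₀ and x̄.
σ₀² = 85.65² = 7335.9225, σ² = 55.11² = 3037.1121; σ² + n·σ₀² = 3037.1121 + 4·7335.9225 = 32380.8021.
Posterior precision = 1/σ₀² + n/σ² = 1/7335.9225 + 4/3037.1121 = (σ² + n·σ₀²)/(σ₀²σ²) = 32380.8021/(7335.9225·3037.1121); posterior variance σₙ² = σ₀²σ²/(σ² + n·σ₀²) = 7335.9225·3037.1121/32380.8021 = 688.062603.

688.062603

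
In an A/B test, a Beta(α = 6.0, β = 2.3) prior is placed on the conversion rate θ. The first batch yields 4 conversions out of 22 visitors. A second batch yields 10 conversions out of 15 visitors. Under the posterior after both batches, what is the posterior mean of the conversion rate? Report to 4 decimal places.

0.4415

The Beta prior is conjugate to a Binomial/Bernoulli likelihood; the update adds successes to α and failures to β.
After batch 1: Beta(6.0+4, 2.3+18) = Beta(10.0, 20.3).
After batch 2: Beta(10.0+10, 20.3+5) = Beta(20.0, 25.3).
Posterior mean = α/(α+β) = 20.0/45.3 = 0.4415.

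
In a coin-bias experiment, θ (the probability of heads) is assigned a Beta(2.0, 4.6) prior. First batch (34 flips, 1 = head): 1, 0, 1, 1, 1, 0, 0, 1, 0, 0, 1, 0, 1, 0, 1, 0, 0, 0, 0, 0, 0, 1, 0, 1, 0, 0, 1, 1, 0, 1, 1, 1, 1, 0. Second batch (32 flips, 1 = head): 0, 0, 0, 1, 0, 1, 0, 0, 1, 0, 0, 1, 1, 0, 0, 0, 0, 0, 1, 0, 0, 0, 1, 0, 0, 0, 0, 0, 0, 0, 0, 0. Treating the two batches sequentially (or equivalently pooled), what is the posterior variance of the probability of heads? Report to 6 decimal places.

The Beta prior is conjugate to a Binomial/Bernoulli likelihood; the update adds successes to α and failures to β.
After batch 1: Beta(2.0+16, 4.6+18) = Beta(18.0, 22.6).
After batch 2: Beta(18.0+7, 22.6+25) = Beta(25.0, 47.6).
Var = αβ/((α+β)²(α+β+1)) = 25.0·47.6/(72.6²·73.6) = 0.003068.

0.003068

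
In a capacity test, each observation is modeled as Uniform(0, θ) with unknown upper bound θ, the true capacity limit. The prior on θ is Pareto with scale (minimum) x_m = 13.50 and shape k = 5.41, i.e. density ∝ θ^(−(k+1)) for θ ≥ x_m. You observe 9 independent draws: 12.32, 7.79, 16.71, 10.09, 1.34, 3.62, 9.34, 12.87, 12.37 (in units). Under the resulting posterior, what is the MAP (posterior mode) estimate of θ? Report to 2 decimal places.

16.71

A Pareto(scale x_m, shape k) prior on the upper bound θ of Uniform(0, θ) is conjugate: posterior is Pareto(max(x_m, max xᵢ), k + n).
Sample maximum = 16.71; prior scale x_m = 13.50 → posterior scale = max = 16.71.
Posterior shape = 5.41 + 9 = 14.41.
The Pareto density is decreasing on [x_m, ∞), so the mode is x_m = 16.71.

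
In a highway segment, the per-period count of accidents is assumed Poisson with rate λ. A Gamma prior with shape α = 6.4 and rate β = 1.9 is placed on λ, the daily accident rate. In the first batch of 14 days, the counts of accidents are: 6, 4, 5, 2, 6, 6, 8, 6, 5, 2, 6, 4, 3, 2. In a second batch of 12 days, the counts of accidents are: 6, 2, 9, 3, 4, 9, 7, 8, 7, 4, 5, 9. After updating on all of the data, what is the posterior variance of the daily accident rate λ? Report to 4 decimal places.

With a Gamma(shape α, rate β) prior, the Poisson likelihood is conjugate: the posterior is Gamma(α + ΣXᵢ, β + n).
Batch 1: sum of counts S = 65 over n = 14 days.
After batch 1: Gamma(α+S, β+n) = Gamma(6.4+65, 1.9+14) = Gamma(71.4, 15.9).
Batch 2: sum of counts S = 73 over n = 12 days.
After batch 2: Gamma(α+S, β+n) = Gamma(71.4+73, 15.9+12) = Gamma(144.4, 27.9).
Var = α/β² = 144.4/27.9² = 0.1855.

0.1855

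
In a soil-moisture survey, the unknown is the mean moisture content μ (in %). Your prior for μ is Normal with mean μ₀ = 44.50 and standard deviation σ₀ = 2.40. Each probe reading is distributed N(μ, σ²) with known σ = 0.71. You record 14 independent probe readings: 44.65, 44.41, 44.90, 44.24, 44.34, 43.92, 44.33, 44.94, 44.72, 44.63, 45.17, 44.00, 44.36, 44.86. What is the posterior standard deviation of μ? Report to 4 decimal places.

0.1892

For Normal data with known variance σ², a Normal(μ₀, σ₀²) prior on μ is conjugate. Posterior precision = 1/σ₀² + n/σ²; posterior mean is the precision-weighted average of μ₀ and x̄.
σ₀² = 2.40² = 5.76, σ² = 0.71² = 0.5041; σ² + n·σ₀² = 0.5041 + 14·5.76 = 81.1441.
Posterior precision = 1/σ₀² + n/σ² = 1/5.76 + 14/0.5041 = (σ² + n·σ₀²)/(σ₀²σ²) = 81.1441/(5.76·0.5041); posterior variance σₙ² = σ₀²σ²/(σ² + n·σ₀²) = 5.76·0.5041/81.1441 = 0.035783.
Posterior SD = √σₙ² = √(5.76·0.5041/81.1441) = 0.1892.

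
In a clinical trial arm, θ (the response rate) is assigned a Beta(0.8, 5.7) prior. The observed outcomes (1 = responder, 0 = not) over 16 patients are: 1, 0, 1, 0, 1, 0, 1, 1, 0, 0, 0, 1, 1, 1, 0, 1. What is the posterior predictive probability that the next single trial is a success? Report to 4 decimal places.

0.4356

The Beta prior is conjugate to a Binomial/Bernoulli likelihood; the update adds successes to α and failures to β.
Posterior: Beta(α+k, β+n−k) = Beta(0.8+9, 5.7+7) = Beta(9.8, 12.7).
For a single future Bernoulli trial, P(success | data) = α/(α+β) = 0.4356.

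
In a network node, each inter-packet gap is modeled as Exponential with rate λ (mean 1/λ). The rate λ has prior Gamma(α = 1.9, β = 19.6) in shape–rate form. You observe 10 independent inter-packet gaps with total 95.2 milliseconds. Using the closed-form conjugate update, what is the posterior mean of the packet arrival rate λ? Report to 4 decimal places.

0.1037

With a Gamma(shape α, rate β) prior on the exponential rate λ, the posterior after n observations with total T = Σxᵢ is Gamma(α+n, β+T).
Posterior: Gamma(1.9+10, 19.6+95.2) = Gamma(11.9, 114.8).
Posterior mean of λ = α/β = 11.9/114.8 = 0.1037.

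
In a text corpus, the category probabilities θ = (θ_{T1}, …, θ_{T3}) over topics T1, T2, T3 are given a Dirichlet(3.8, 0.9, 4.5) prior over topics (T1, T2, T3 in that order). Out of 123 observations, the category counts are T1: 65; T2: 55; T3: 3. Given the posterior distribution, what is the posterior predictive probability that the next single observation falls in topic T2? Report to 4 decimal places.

0.4228

The Dirichlet prior is conjugate to the Multinomial likelihood: each posterior αⱼ = prior αⱼ + observed count nⱼ.
Posterior concentration: (68.8, 55.9, 7.5), total = 132.2.
P(next = T2 | data) = α_{T2}/Σα = 0.4228.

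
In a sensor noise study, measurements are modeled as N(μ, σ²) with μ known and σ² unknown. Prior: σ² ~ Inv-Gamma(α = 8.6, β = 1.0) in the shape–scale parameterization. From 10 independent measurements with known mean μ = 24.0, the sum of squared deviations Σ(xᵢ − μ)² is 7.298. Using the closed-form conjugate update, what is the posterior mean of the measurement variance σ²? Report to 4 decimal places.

With known mean μ and an Inverse-Gamma(α, β) prior on σ², the Normal likelihood is conjugate: posterior is Inv-Gamma(α + n/2, β + Σ(xᵢ−μ)²/2).
Posterior: Inv-Gamma(8.6 + 10/2, 1.0 + 7.298/2) = Inv-Gamma(13.60, 4.6490).
E[σ²|data] = β/(α−1) = 4.6490/12.60 = 0.3690.

0.3690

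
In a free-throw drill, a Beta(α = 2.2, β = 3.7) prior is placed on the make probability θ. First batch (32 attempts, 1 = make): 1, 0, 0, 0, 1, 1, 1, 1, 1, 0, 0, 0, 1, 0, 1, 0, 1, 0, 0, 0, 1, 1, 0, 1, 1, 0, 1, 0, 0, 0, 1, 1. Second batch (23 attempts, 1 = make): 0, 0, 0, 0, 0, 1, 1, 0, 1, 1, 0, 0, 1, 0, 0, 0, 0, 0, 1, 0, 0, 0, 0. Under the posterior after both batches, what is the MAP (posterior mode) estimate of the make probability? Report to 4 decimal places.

The Beta prior is conjugate to a Binomial/Bernoulli likelihood; the update adds successes to α and failures to β.
After batch 1: Beta(2.2+16, 3.7+16) = Beta(18.2, 19.7).
After batch 2: Beta(18.2+6, 19.7+17) = Beta(24.2, 36.7).
Mode of Beta(a,b) for a,b>1 is (a−1)/(a+b−2) = 23.2/58.9 = 0.3939.

0.3939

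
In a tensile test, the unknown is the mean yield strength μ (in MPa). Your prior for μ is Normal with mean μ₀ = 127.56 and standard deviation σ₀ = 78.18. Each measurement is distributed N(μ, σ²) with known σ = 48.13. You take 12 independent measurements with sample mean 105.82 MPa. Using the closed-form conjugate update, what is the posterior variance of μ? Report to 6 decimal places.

For Normal data with known variance σ², a Normal(μ₀, σ₀²) prior on μ is conjugate. Posterior precision = 1/σ₀² + n/σ²; posterior mean is the precision-weighted average of μ₀ and x̄.
σ₀² = 78.18² = 6112.1124, σ² = 48.13² = 2316.4969; σ² + n·σ₀² = 2316.4969 + 12·6112.1124 = 75661.8457.
Posterior precision = 1/σ₀² + n/σ² = 1/6112.1124 + 12/2316.4969 = (σ² + n·σ₀²)/(σ₀²σ²) = 75661.8457/(6112.1124·2316.4969); posterior variance σₙ² = σ₀²σ²/(σ² + n·σ₀²) = 6112.1124·2316.4969/75661.8457 = 187.131166.

187.131166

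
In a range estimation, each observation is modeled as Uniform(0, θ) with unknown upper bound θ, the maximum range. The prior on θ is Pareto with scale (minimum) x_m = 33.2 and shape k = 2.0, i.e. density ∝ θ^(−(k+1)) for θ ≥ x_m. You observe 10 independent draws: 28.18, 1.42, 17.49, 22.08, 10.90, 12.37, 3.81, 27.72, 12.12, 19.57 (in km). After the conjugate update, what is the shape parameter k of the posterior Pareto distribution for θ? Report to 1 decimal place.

12.0

A Pareto(scale x_m, shape k) prior on the upper bound θ of Uniform(0, θ) is conjugate: posterior is Pareto(max(x_m, max xᵢ), k + n).
Sample maximum = 28.18; prior scale x_m = 33.2 → posterior scale = max = 33.20.
Posterior shape = 2.0 + 10 = 12.0.
Posterior shape k = 12.0.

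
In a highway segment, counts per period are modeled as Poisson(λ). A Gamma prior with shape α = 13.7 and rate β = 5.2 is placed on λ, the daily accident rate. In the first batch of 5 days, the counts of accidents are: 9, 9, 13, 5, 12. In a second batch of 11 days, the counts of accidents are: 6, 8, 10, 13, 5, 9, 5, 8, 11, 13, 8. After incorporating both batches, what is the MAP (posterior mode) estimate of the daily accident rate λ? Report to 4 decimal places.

7.3915

With a Gamma(shape α, rate β) prior, the Poisson likelihood is conjugate: the posterior is Gamma(α + ΣXᵢ, β + n).
Batch 1: sum of counts S = 48 over n = 5 days.
After batch 1: Gamma(α+S, β+n) = Gamma(13.7+48, 5.2+5) = Gamma(61.7, 10.2).
Batch 2: sum of counts S = 96 over n = 11 days.
After batch 2: Gamma(α+S, β+n) = Gamma(61.7+96, 10.2+11) = Gamma(157.7, 21.2).
Mode of Gamma(α,β) for α≥1 is (α−1)/β = 156.7/21.2 = 7.3915.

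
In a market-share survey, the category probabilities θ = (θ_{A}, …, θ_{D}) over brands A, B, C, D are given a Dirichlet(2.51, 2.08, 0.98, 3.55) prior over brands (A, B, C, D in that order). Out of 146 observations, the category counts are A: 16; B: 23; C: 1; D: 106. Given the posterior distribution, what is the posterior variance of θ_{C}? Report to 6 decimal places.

0.000081

The Dirichlet prior is conjugate to the Multinomial likelihood: each posterior αⱼ = prior αⱼ + observed count nⱼ.
Posterior concentration: (18.51, 25.08, 1.98, 109.55), total = 155.12.
Var[θ_j] = α_j(Σα−α_j)/((Σα)²(Σα+1)) = 1.98·153.14/(155.12²·156.12) = 0.000081.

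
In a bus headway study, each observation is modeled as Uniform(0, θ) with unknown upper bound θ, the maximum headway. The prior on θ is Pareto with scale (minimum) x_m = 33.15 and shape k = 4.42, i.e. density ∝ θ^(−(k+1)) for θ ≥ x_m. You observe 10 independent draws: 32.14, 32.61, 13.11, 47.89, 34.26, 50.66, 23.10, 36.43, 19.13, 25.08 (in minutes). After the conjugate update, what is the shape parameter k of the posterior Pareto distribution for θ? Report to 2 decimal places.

A Pareto(scale x_m, shape k) prior on the upper bound θ of Uniform(0, θ) is conjugate: posterior is Pareto(max(x_m, max xᵢ), k + n).
Sample maximum = 50.66; prior scale x_m = 33.15 → posterior scale = max = 50.66.
Posterior shape = 4.42 + 10 = 14.42.
Posterior shape k = 14.42.

14.42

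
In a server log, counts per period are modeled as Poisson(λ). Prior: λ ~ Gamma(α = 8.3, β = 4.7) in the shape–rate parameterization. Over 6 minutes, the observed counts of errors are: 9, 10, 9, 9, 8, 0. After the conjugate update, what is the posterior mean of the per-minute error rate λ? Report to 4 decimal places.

4.9813

With a Gamma(shape α, rate β) prior, the Poisson likelihood is conjugate: the posterior is Gamma(α + ΣXᵢ, β + n).
Sum of counts S = 45 over n = 6 minutes.
Posterior: Gamma(α+S, β+n) = Gamma(8.3+45, 4.7+6) = Gamma(53.3, 10.7).
Posterior mean = α/β = 53.3/10.7 = 4.9813.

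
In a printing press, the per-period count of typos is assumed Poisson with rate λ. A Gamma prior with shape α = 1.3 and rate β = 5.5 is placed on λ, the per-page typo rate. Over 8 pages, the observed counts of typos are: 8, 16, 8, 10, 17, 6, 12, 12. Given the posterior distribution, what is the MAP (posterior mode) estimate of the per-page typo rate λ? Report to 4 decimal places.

With a Gamma(shape α, rate β) prior, the Poisson likelihood is conjugate: the posterior is Gamma(α + ΣXᵢ, β + n).
Sum of counts S = 89 over n = 8 pages.
Posterior: Gamma(α+S, β+n) = Gamma(1.3+89, 5.5+8) = Gamma(90.3, 13.5).
Mode of Gamma(α,β) for α≥1 is (α−1)/β = 89.3/13.5 = 6.6148.

6.6148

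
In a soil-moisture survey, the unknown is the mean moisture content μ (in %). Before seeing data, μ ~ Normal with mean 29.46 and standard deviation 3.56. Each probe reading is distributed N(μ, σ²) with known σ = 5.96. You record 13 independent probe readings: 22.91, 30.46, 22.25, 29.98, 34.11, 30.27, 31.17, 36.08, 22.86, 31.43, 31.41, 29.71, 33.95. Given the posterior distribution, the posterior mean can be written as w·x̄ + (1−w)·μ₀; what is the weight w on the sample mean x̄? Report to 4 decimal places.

For Normal data with known variance σ², a Normal(μ₀, σ₀²) prior on μ is conjugate. Posterior precision = 1/σ₀² + n/σ²; posterior mean is the precision-weighted average of μ₀ and x̄.
σ₀² = 3.56² = 12.6736, σ² = 5.96² = 35.5216. Prior precision 1/σ₀² = 1/12.6736; data precision n/σ² = 13/35.5216.
w = (n/σ²)/(1/σ₀² + n/σ²) = n·σ₀²/(σ² + n·σ₀²) = 13·12.6736/(35.5216 + 13·12.6736) = 164.7568/200.2784 = 0.8226.

0.8226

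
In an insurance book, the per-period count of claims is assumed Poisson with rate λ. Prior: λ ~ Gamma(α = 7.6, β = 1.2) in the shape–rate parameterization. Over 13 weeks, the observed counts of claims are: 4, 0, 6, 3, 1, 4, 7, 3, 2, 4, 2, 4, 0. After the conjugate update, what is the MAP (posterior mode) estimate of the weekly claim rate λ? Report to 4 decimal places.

3.2817

With a Gamma(shape α, rate β) prior, the Poisson likelihood is conjugate: the posterior is Gamma(α + ΣXᵢ, β + n).
Sum of counts S = 40 over n = 13 weeks.
Posterior: Gamma(α+S, β+n) = Gamma(7.6+40, 1.2+13) = Gamma(47.6, 14.2).
Mode of Gamma(α,β) for α≥1 is (α−1)/β = 46.6/14.2 = 3.2817.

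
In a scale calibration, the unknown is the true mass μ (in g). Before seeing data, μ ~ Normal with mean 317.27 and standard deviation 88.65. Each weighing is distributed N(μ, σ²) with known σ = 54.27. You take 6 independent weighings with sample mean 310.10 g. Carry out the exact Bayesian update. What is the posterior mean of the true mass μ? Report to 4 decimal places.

310.5215

For Normal data with known variance σ², a Normal(μ₀, σ₀²) prior on μ is conjugate. Posterior precision = 1/σ₀² + n/σ²; posterior mean is the precision-weighted average of μ₀ and x̄.
n·x̄ = 6·310.10 = 1860.6.
σ₀² = 88.65² = 7858.8225, σ² = 54.27² = 2945.2329; σ² + n·σ₀² = 2945.2329 + 6·7858.8225 = 50098.1679.
Posterior mean = (μ₀/σ₀² + n·x̄/σ²)/(1/σ₀² + n/σ²) = (σ²·μ₀ + σ₀²·n·x̄)/(σ² + n·σ₀²) = (2945.2329·317.27 + 7858.8225·1860.6)/50098.1679 = 15556559.185683/50098.1679 = 310.5215.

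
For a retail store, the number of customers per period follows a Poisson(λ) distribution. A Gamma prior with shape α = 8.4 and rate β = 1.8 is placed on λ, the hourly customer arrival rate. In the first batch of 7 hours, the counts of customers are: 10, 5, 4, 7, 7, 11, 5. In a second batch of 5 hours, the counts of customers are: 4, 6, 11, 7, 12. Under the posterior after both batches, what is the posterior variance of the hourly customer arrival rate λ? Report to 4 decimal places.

0.5114

With a Gamma(shape α, rate β) prior, the Poisson likelihood is conjugate: the posterior is Gamma(α + ΣXᵢ, β + n).
Batch 1: sum of counts S = 49 over n = 7 hours.
After batch 1: Gamma(α+S, β+n) = Gamma(8.4+49, 1.8+7) = Gamma(57.4, 8.8).
Batch 2: sum of counts S = 40 over n = 5 hours.
After batch 2: Gamma(α+S, β+n) = Gamma(57.4+40, 8.8+5) = Gamma(97.4, 13.8).
Var = α/β² = 97.4/13.8² = 0.5114.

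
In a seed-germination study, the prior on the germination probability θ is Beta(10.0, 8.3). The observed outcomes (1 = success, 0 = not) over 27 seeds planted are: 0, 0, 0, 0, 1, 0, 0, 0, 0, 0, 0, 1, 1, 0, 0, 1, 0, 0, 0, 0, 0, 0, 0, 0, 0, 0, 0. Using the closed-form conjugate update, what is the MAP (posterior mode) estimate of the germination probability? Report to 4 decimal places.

The Beta prior is conjugate to a Binomial/Bernoulli likelihood; the update adds successes to α and failures to β.
Posterior: Beta(α+k, β+n−k) = Beta(10.0+4, 8.3+23) = Beta(14.0, 31.3).
Mode of Beta(a,b) for a,b>1 is (a−1)/(a+b−2) = 13.0/43.3 = 0.3002.

0.3002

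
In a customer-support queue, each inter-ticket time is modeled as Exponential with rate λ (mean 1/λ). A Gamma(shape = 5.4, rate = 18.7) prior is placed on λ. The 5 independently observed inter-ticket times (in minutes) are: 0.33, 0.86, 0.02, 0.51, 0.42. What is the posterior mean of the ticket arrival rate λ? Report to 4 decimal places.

With a Gamma(shape α, rate β) prior on the exponential rate λ, the posterior after n observations with total T = Σxᵢ is Gamma(α+n, β+T).
Sum of observations T = 2.14 minutes; n = 5.
Posterior: Gamma(5.4+5, 18.7+2.14) = Gamma(10.4, 20.84).
Posterior mean of λ = α/β = 10.4/20.84 = 0.4990.

0.4990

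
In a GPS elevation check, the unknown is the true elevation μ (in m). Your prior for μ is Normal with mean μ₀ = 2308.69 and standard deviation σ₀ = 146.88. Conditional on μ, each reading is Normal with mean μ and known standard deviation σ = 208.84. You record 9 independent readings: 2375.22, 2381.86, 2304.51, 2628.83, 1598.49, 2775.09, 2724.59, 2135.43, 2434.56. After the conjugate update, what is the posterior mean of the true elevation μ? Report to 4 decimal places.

2361.3474

For Normal data with known variance σ², a Normal(μ₀, σ₀²) prior on μ is conjugate. Posterior precision = 1/σ₀² + n/σ²; posterior mean is the precision-weighted average of μ₀ and x̄.
Σxᵢ = 2375.22 + 2381.86 + 2304.51 + 2628.83 + 1598.49 + 2775.09 + 2724.59 + 2135.43 + 2434.56 = 21358.58, so n·x̄ = 21358.58.
σ₀² = 146.88² = 21573.7344, σ² = 208.84² = 43614.1456; σ² + n·σ₀² = 43614.1456 + 9·21573.7344 = 237777.7552.
Posterior mean = (μ₀/σ₀² + n·x̄/σ²)/(1/σ₀² + n/σ²) = (σ²·μ₀ + σ₀²·n·x̄)/(σ² + n·σ₀²) = (43614.1456·2308.69 + 21573.7344·21358.58)/237777.7552 = 561475873.886416/237777.7552 = 2361.3474.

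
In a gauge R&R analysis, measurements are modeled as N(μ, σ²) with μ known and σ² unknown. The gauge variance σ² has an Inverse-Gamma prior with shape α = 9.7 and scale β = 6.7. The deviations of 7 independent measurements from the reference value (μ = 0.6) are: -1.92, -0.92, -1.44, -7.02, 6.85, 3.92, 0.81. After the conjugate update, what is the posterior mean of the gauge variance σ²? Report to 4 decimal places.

With known mean μ and an Inverse-Gamma(α, β) prior on σ², the Normal likelihood is conjugate: posterior is Inv-Gamma(α + n/2, β + Σ(xᵢ−μ)²/2).
Σ(xᵢ−μ)² = (-1.92)² + (-0.92)² + (-1.44)² + (-7.02)² + (6.85)² + (3.92)² + (0.81)² = 118.8318.
Posterior: Inv-Gamma(9.7 + 7/2, 6.7 + 118.8318/2) = Inv-Gamma(13.20, 66.11590).
E[σ²|data] = β/(α−1) = 66.11590/12.20 = 5.4193.

5.4193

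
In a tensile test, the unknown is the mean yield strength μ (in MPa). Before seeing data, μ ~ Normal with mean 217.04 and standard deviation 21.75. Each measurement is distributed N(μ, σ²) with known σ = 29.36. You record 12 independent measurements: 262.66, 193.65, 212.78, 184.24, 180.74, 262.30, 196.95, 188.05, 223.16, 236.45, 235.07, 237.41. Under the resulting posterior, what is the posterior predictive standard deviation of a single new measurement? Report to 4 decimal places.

For Normal data with known variance σ², a Normal(μ₀, σ₀²) prior on μ is conjugate. Posterior precision = 1/σ₀² + n/σ²; posterior mean is the precision-weighted average of μ₀ and x̄.
σ₀² = 21.75² = 473.0625, σ² = 29.36² = 862.0096; σ² + n·σ₀² = 862.0096 + 12·473.0625 = 6538.7596.
Posterior precision = 1/σ₀² + n/σ² = 1/473.0625 + 12/862.0096 = (σ² + n·σ₀²)/(σ₀²σ²) = 6538.7596/(473.0625·862.0096); posterior variance σₙ² = σ₀²σ²/(σ² + n·σ₀²) = 473.0625·862.0096/6538.7596 = 62.364185.
Predictive variance for one new observation = σₙ² + σ² = 473.0625·862.0096/6538.7596 + 862.0096 = σ²·(σ₀² + 6538.7596)/6538.7596 = 862.0096·7011.8221/6538.7596 = 924.373785; SD = √(862.0096·7011.8221/6538.7596) = 30.4035.

30.4035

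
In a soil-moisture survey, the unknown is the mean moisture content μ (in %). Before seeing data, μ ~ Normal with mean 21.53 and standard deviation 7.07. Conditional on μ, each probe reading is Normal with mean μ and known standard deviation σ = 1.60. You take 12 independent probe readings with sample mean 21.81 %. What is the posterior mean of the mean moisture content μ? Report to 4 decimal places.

21.8088

For Normal data with known variance σ², a Normal(μ₀, σ₀²) prior on μ is conjugate. Posterior precision = 1/σ₀² + n/σ²; posterior mean is the precision-weighted average of μ₀ and x̄.
n·x̄ = 12·21.81 = 261.72.
σ₀² = 7.07² = 49.9849, σ² = 1.60² = 2.56; σ² + n·σ₀² = 2.56 + 12·49.9849 = 602.3788.
Posterior mean = (μ₀/σ₀² + n·x̄/σ²)/(1/σ₀² + n/σ²) = (σ²·μ₀ + σ₀²·n·x̄)/(σ² + n·σ₀²) = (2.56·21.53 + 49.9849·261.72)/602.3788 = 13137.164828/602.3788 = 21.8088.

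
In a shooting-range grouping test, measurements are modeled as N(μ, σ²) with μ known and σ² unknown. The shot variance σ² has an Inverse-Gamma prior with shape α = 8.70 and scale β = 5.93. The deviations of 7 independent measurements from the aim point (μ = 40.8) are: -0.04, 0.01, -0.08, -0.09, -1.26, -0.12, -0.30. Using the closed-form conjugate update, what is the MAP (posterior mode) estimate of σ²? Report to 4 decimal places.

0.5139

With known mean μ and an Inverse-Gamma(α, β) prior on σ², the Normal likelihood is conjugate: posterior is Inv-Gamma(α + n/2, β + Σ(xᵢ−μ)²/2).
Σ(xᵢ−μ)² = (-0.04)² + (0.01)² + (-0.08)² + (-0.09)² + (-1.26)² + (-0.12)² + (-0.30)² = 1.7082.
Posterior: Inv-Gamma(8.70 + 7/2, 5.93 + 1.7082/2) = Inv-Gamma(12.20, 6.78410).
Mode = β/(α+1) = 6.78410/13.20 = 0.5139.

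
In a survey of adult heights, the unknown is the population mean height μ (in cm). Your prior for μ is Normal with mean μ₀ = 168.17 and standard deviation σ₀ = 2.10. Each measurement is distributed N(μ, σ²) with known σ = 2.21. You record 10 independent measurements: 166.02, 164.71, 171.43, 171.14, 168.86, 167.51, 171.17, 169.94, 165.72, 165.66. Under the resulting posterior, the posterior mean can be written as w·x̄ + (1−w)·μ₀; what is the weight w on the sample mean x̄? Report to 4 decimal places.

For Normal data with known variance σ², a Normal(μ₀, σ₀²) prior on μ is conjugate. Posterior precision = 1/σ₀² + n/σ²; posterior mean is the precision-weighted average of μ₀ and x̄.
σ₀² = 2.10² = 4.41, σ² = 2.21² = 4.8841. Prior precision 1/σ₀² = 1/4.41; data precision n/σ² = 10/4.8841.
w = (n/σ²)/(1/σ₀² + n/σ²) = n·σ₀²/(σ² + n·σ₀²) = 10·4.41/(4.8841 + 10·4.41) = 44.1/48.9841 = 0.9003.

0.9003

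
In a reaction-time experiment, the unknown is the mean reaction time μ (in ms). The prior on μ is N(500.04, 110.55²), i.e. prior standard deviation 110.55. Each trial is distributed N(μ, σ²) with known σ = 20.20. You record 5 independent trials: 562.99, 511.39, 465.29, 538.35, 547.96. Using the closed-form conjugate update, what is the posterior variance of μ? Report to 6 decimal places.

81.066676

For Normal data with known variance σ², a Normal(μ₀, σ₀²) prior on μ is conjugate. Posterior precision = 1/σ₀² + n/σ²; posterior mean is the precision-weighted average of μ₀ and x̄.
σ₀² = 110.55² = 12221.3025, σ² = 20.20² = 408.04; σ² + n·σ₀² = 408.04 + 5·12221.3025 = 61514.5525.
Posterior precision = 1/σ₀² + n/σ² = 1/12221.3025 + 5/408.04 = (σ² + n·σ₀²)/(σ₀²σ²) = 61514.5525/(12221.3025·408.04); posterior variance σₙ² = σ₀²σ²/(σ² + n·σ₀²) = 12221.3025·408.04/61514.5525 = 81.066676.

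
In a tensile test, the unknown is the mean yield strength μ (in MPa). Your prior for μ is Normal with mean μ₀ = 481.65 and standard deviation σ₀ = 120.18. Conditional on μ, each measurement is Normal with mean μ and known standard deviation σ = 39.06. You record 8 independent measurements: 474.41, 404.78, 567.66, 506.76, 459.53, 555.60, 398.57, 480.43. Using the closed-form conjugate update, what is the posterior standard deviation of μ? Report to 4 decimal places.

13.7195

For Normal data with known variance σ², a Normal(μ₀, σ₀²) prior on μ is conjugate. Posterior precision = 1/σ₀² + n/σ²; posterior mean is the precision-weighted average of μ₀ and x̄.
σ₀² = 120.18² = 14443.2324, σ² = 39.06² = 1525.6836; σ² + n·σ₀² = 1525.6836 + 8·14443.2324 = 117071.5428.
Posterior precision = 1/σ₀² + n/σ² = 1/14443.2324 + 8/1525.6836 = (σ² + n·σ₀²)/(σ₀²σ²) = 117071.5428/(14443.2324·1525.6836); posterior variance σₙ² = σ₀²σ²/(σ² + n·σ₀²) = 14443.2324·1525.6836/117071.5428 = 188.225100.
Posterior SD = √σₙ² = √(14443.2324·1525.6836/117071.5428) = 13.7195.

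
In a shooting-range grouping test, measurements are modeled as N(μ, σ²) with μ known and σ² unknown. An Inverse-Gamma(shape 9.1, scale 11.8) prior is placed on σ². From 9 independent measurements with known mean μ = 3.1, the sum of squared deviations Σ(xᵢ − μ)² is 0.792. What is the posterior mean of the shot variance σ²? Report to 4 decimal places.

With known mean μ and an Inverse-Gamma(α, β) prior on σ², the Normal likelihood is conjugate: posterior is Inv-Gamma(α + n/2, β + Σ(xᵢ−μ)²/2).
Posterior: Inv-Gamma(9.1 + 9/2, 11.8 + 0.792/2) = Inv-Gamma(13.60, 12.1960).
E[σ²|data] = β/(α−1) = 12.1960/12.60 = 0.9679.

0.9679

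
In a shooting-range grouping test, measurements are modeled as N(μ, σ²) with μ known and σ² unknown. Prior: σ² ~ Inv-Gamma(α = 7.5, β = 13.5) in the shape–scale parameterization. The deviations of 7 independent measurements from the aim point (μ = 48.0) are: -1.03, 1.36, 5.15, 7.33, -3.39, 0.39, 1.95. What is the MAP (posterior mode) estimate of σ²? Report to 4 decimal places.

With known mean μ and an Inverse-Gamma(α, β) prior on σ², the Normal likelihood is conjugate: posterior is Inv-Gamma(α + n/2, β + Σ(xᵢ−μ)²/2).
Σ(xᵢ−μ)² = (-1.03)² + (1.36)² + (5.15)² + (7.33)² + (-3.39)² + (0.39)² + (1.95)² = 98.6086.
Posterior: Inv-Gamma(7.5 + 7/2, 13.5 + 98.6086/2) = Inv-Gamma(11.00, 62.80430).
Mode = β/(α+1) = 62.80430/12.00 = 5.2337.

5.2337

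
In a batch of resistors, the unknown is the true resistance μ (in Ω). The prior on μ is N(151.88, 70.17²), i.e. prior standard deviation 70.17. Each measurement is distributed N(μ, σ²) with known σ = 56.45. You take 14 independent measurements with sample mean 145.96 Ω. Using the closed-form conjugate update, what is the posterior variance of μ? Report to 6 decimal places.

217.557410

For Normal data with known variance σ², a Normal(μ₀, σ₀²) prior on μ is conjugate. Posterior precision = 1/σ₀² + n/σ²; posterior mean is the precision-weighted average of μ₀ and x̄.
σ₀² = 70.17² = 4923.8289, σ² = 56.45² = 3186.6025; σ² + n·σ₀² = 3186.6025 + 14·4923.8289 = 72120.2071.
Posterior precision = 1/σ₀² + n/σ² = 1/4923.8289 + 14/3186.6025 = (σ² + n·σ₀²)/(σ₀²σ²) = 72120.2071/(4923.8289·3186.6025); posterior variance σₙ² = σ₀²σ²/(σ² + n·σ₀²) = 4923.8289·3186.6025/72120.2071 = 217.557410.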